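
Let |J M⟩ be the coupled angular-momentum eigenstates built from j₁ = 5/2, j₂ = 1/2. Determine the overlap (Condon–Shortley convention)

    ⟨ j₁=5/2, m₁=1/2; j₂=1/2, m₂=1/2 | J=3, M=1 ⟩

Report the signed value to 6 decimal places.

√[7·0!5!1!/7! · 3!2!1!0!4!2!] = √(96)
  +(−1)^0/∏(0,0,2,1,3,0)! = 1/12  (running 1/12)
⟨..|..⟩ = √(96)·(1/12) = +0.816497

+0.816497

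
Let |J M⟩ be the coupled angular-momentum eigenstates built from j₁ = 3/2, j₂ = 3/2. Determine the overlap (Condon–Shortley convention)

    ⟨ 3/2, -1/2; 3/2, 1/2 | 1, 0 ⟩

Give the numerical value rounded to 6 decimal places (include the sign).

-0.223607

√[3·2!1!1!/5! · 1!2!2!1!1!1!] = √(1/5)
  +(−1)^1/∏(1,1,1,1,0,0)! = -1  (running -1)
  +(−1)^2/∏(2,0,0,0,1,1)! = 1/2  (running -1/2)
⟨..|..⟩ = √(1/5)·(-1/2) = -0.223607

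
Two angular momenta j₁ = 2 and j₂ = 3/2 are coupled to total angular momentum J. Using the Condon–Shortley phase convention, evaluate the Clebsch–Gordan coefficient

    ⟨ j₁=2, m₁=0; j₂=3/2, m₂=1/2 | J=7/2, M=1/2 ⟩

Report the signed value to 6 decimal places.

triangle: 0!×4!×3!/8! = 144/40320
(j±m)!: 2!×2!×2!×1!×4!×3! = 1152
prefactor² = (2J+1)×Δ×N² = 1152/35
  k=0: +1/(0!×0!×2!×2!×2!×1!) = 1/8
Σ = 1/8  ⇒  CG² = 1152/35×1/8² = 18/35
CG = +√(18/35) = +0.717137

+√(18/35) = +0.717137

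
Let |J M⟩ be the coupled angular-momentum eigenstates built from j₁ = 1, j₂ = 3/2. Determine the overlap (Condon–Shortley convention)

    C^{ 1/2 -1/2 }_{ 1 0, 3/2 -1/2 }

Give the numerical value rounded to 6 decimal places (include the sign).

j₁+j₂−J=2  J+j₁−j₂=0  J−j₁+j₂=1  j₁+j₂+J+1=4
(j₁±m₁, j₂±m₂, J±M) = (1,1,1,2,0,1)
P² = 1/3
sum k=1..1:
  [1] −1/1 = -1
S = -1
C² = P²·S² = 1/3 ; C = -0.577350

−√(1/3) ≈ -0.577350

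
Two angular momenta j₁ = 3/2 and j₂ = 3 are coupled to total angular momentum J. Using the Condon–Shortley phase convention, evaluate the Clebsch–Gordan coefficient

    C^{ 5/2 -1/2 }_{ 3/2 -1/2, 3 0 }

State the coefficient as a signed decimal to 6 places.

triangle: 2!×1!×4!/8! = 48/40320
(j±m)!: 1!×2!×3!×3!×2!×3! = 864
prefactor² = (2J+1)×Δ×N² = 216/35
  k=1: −1/(1!×1!×1!×2!×0!×2!) = -1/4
  k=2: +1/(2!×0!×0!×1!×1!×3!) = 1/12
Σ = -1/6  ⇒  CG² = 216/35×(-1/6)² = 6/35
CG = −√(6/35) = -0.414039

−√(6/35) = -0.414039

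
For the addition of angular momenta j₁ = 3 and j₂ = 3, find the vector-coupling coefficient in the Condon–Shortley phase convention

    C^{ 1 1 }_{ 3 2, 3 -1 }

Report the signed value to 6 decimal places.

−√(5/28) ≈ -0.422577

j₁+j₂−J=5  J+j₁−j₂=1  J−j₁+j₂=1  j₁+j₂+J+1=8
(j₁±m₁, j₂±m₂, J±M) = (5,1,2,4,2,0)
P² = 720/7
sum k=1..1:
  [1] −1/24 = -1/24
S = -1/24
C² = P²·S² = 5/28 ; C = -0.422577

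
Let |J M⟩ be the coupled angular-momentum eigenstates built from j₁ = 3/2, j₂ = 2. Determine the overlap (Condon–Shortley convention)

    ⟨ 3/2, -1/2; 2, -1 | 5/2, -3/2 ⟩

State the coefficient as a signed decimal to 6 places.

+√(1/35) = +0.169031

j₁+j₂−J=1  J+j₁−j₂=2  J−j₁+j₂=3  j₁+j₂+J+1=7
(j₁±m₁, j₂±m₂, J±M) = (1,2,1,3,1,4)
P² = 144/35
sum k=0..1:
  [0] +1/4 = 1/4
  [1] −1/6 = -1/6
S = 1/12
C² = P²·S² = 1/35 ; C = +0.169031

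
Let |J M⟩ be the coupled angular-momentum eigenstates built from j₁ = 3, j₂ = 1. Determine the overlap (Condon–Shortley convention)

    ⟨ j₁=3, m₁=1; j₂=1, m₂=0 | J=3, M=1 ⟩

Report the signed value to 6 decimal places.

j₁+j₂−J=1  J+j₁−j₂=5  J−j₁+j₂=1  j₁+j₂+J+1=8
(j₁±m₁, j₂±m₂, J±M) = (4,2,1,1,4,2)
P² = 48
sum k=0..1:
  [0] +1/12 = 1/12
  [1] −1/24 = -1/24
S = 1/24
C² = P²·S² = 1/12 ; C = +0.288675

+√(1/12) = +0.288675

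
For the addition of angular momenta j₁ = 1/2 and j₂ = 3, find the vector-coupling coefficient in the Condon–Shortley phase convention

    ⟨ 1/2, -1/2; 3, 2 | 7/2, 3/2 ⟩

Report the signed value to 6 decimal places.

triangle: 0!*1!*6!/8! = 720/40320
(j±m)!: 0!*1!*5!*1!*5!*2! = 28800
prefactor² = (2J+1)*Δ*N² = 28800/7
  k=0: +1/(0!*0!*1!*5!*0!*1!) = 1/120
Σ = 1/120  ⇒  CG² = 28800/7*1/120² = 2/7
CG = +√(2/7) = +0.534522

+0.534522  (= +√(2/7))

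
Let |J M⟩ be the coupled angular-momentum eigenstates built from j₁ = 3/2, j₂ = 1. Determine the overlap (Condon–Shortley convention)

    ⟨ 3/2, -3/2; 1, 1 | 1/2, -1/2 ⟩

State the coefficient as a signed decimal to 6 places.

+√(1/2) = +0.707107

√[2·2!1!0!/4! · 0!3!2!0!0!1!] = √(2)
  +(−1)^2/∏(2,0,1,0,0,0)! = 1/2  (running 1/2)
⟨..|..⟩ = √(2)·(1/2) = +0.707107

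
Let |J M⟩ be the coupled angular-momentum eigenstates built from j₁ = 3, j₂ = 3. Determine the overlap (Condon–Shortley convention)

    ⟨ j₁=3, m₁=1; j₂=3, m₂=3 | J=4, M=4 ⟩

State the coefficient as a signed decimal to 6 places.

+0.522233

j₁+j₂−J=2  J+j₁−j₂=4  J−j₁+j₂=4  j₁+j₂+J+1=11
(j₁±m₁, j₂±m₂, J±M) = (4,2,6,0,8,0)
P² = 3981312/11
sum k=2..2:
  [2] +1/1152 = 1/1152
S = 1/1152
C² = P²·S² = 3/11 ; C = +0.522233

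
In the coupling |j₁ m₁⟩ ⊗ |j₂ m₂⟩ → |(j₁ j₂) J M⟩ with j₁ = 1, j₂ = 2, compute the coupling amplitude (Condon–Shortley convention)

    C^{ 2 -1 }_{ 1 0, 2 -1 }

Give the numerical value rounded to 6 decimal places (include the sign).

√[5·1!1!3!/6! · 1!1!1!3!1!3!] = √(3/2)
  +(−1)^0/∏(0,1,1,1,0,2)! = 1/2  (running 1/2)
  +(−1)^1/∏(1,0,0,0,1,3)! = -1/6  (running 1/3)
⟨..|..⟩ = √(3/2)·(1/3) = +0.408248

+0.408248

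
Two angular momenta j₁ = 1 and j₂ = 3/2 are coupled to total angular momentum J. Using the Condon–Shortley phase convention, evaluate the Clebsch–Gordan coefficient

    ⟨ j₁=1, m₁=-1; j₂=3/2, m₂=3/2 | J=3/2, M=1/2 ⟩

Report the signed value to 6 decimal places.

-0.632456

j₁+j₂−J=1  J+j₁−j₂=1  J−j₁+j₂=2  j₁+j₂+J+1=5
(j₁±m₁, j₂±m₂, J±M) = (0,2,3,0,2,1)
P² = 8/5
sum k=1..1:
  [1] −1/2 = -1/2
S = -1/2
C² = P²·S² = 2/5 ; C = -0.632456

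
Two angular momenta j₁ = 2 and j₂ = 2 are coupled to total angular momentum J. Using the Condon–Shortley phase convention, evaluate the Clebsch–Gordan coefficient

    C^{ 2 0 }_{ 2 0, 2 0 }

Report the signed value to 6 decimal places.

triangle: 2!·2!·2!/7! = 8/5040
(j±m)!: 2!·2!·2!·2!·2!·2! = 64
prefactor² = (2J+1)·Δ·N² = 32/63
  k=0: +1/(0!·2!·2!·2!·0!·0!) = 1/8
  k=1: −1/(1!·1!·1!·1!·1!·1!) = -1
  k=2: +1/(2!·0!·0!·0!·2!·2!) = 1/8
Σ = -3/4  ⇒  CG² = 32/63·(-3/4)² = 2/7
CG = −√(2/7) = -0.534522

-0.534522  (= −√(2/7))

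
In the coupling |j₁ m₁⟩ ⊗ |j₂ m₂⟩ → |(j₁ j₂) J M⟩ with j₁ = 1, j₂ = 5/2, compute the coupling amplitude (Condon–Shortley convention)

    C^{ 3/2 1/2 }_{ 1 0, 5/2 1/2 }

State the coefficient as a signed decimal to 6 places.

-0.632456

triangle: 2!·0!·3!/6! = 12/720
(j±m)!: 1!·1!·3!·2!·2!·1! = 24
prefactor² = (2J+1)·Δ·N² = 8/5
  k=1: −1/(1!·1!·0!·2!·0!·1!) = -1/2
Σ = -1/2  ⇒  CG² = 8/5·(-1/2)² = 2/5
CG = −√(2/5) = -0.632456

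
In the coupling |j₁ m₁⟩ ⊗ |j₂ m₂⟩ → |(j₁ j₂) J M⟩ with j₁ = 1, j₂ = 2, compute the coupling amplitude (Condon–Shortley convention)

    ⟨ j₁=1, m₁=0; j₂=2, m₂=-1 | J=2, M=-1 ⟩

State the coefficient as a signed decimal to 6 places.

√[5·1!1!3!/6! · 1!1!1!3!1!3!] = √(3/2)
  +(−1)^0/∏(0,1,1,1,0,2)! = 1/2  (running 1/2)
  +(−1)^1/∏(1,0,0,0,1,3)! = -1/6  (running 1/3)
⟨..|..⟩ = √(3/2)·(1/3) = +0.408248

+0.408248  (= +√(1/6))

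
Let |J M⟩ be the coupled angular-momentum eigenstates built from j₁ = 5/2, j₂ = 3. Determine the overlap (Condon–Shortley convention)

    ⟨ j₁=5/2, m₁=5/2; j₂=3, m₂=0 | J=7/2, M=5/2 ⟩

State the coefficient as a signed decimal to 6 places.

√[8·2!3!4!/10! · 5!0!3!3!6!1!] = √(13824/7)
  +(−1)^0/∏(0,2,0,3,3,1)! = 1/72  (running 1/72)
⟨..|..⟩ = √(13824/7)·(1/72) = +0.617213

+0.617213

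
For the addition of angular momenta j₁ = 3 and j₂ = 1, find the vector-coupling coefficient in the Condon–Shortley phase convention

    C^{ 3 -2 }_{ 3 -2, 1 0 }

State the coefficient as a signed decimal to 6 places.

triangle: 1!·5!·1!/8! = 120/40320
(j±m)!: 1!·5!·1!·1!·1!·5! = 14400
prefactor² = (2J+1)·Δ·N² = 300
  k=0: +1/(0!·1!·5!·1!·0!·0!) = 1/120
  k=1: −1/(1!·0!·4!·0!·1!·1!) = -1/24
Σ = -1/30  ⇒  CG² = 300·(-1/30)² = 1/3
CG = −√(1/3) = -0.577350

-0.577350  (= −√(1/3))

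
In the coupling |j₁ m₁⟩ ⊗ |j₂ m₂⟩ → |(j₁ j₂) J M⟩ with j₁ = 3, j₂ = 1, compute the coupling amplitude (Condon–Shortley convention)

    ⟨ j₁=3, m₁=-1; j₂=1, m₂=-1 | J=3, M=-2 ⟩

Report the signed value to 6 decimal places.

+0.645497

√[7·1!5!1!/8! · 2!4!0!2!1!5!] = √(240)
  +(−1)^0/∏(0,1,4,0,1,1)! = 1/24  (running 1/24)
⟨..|..⟩ = √(240)·(1/24) = +0.645497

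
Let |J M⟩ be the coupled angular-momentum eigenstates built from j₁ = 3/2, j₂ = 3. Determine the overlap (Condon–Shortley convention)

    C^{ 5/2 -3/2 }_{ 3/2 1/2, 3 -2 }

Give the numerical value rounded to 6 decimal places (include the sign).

triangle: 2!×1!×4!/8! = 48/40320
(j±m)!: 2!×1!×1!×5!×1!×4! = 5760
prefactor² = (2J+1)×Δ×N² = 288/7
  k=0: +1/(0!×2!×1!×1!×0!×3!) = 1/12
  k=1: −1/(1!×1!×0!×0!×1!×4!) = -1/24
Σ = 1/24  ⇒  CG² = 288/7×1/24² = 1/14
CG = +√(1/14) = +0.267261

+√(1/14) = +0.267261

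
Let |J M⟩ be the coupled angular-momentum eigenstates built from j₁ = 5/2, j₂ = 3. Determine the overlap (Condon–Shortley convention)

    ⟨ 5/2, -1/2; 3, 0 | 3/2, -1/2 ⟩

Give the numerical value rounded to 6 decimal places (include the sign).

+√(4/35) = +0.338062

j₁+j₂−J=4  J+j₁−j₂=1  J−j₁+j₂=2  j₁+j₂+J+1=8
(j₁±m₁, j₂±m₂, J±M) = (2,3,3,3,1,2)
P² = 144/35
sum k=2..3:
  [2] +1/4 = 1/4
  [3] −1/12 = -1/12
S = 1/6
C² = P²·S² = 4/35 ; C = +0.338062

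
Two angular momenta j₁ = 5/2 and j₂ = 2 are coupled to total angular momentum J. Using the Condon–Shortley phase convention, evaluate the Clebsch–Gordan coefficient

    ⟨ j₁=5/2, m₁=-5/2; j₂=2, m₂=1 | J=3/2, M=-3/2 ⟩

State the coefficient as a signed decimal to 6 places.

√[4·3!2!1!/7! · 0!5!3!1!0!3!] = √(288/7)
  +(−1)^3/∏(3,0,2,0,0,1)! = -1/12  (running -1/12)
⟨..|..⟩ = √(288/7)·(-1/12) = -0.534522

−√(2/7) = -0.534522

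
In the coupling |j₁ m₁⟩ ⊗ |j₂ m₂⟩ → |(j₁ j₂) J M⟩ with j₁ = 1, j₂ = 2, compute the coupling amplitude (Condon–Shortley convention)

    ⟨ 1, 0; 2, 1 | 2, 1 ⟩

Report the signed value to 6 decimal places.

√[5·1!1!3!/6! · 1!1!3!1!3!1!] = √(3/2)
  +(−1)^0/∏(0,1,1,3,0,0)! = 1/6  (running 1/6)
  +(−1)^1/∏(1,0,0,2,1,1)! = -1/2  (running -1/3)
⟨..|..⟩ = √(3/2)·(-1/3) = -0.408248

−√(1/6) = -0.408248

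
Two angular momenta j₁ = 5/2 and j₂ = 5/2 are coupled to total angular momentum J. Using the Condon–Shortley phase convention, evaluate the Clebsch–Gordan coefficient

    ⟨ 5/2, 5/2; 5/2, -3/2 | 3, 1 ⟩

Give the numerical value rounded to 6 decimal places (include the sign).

+√(1/3) = +0.577350

√[7·2!3!3!/9! · 5!0!1!4!4!2!] = √(192)
  +(−1)^0/∏(0,2,0,1,3,2)! = 1/24  (running 1/24)
⟨..|..⟩ = √(192)·(1/24) = +0.577350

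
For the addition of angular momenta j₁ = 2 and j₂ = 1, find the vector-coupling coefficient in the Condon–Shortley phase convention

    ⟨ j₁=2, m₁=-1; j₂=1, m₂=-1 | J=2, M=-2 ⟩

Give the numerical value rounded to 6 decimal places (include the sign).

j₁+j₂−J=1  J+j₁−j₂=3  J−j₁+j₂=1  j₁+j₂+J+1=6
(j₁±m₁, j₂±m₂, J±M) = (1,3,0,2,0,4)
P² = 12
sum k=0..0:
  [0] +1/6 = 1/6
S = 1/6
C² = P²·S² = 1/3 ; C = +0.577350

+√(1/3) = +0.577350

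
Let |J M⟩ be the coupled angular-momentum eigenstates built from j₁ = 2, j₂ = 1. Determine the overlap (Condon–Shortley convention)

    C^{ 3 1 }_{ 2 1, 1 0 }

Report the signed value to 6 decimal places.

triangle: 0!×4!×2!/7! = 48/5040
(j±m)!: 3!×1!×1!×1!×4!×2! = 288
prefactor² = (2J+1)×Δ×N² = 96/5
  k=0: +1/(0!×0!×1!×1!×3!×1!) = 1/6
Σ = 1/6  ⇒  CG² = 96/5×1/6² = 8/15
CG = +√(8/15) = +0.730297

+0.730297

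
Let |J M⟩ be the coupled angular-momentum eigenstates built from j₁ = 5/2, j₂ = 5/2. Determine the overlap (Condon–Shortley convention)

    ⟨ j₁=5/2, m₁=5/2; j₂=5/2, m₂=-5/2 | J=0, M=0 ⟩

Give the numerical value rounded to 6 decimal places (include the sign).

j₁+j₂−J=5  J+j₁−j₂=0  J−j₁+j₂=0  j₁+j₂+J+1=6
(j₁±m₁, j₂±m₂, J±M) = (5,0,0,5,0,0)
P² = 2400
sum k=0..0:
  [0] +1/120 = 1/120
S = 1/120
C² = P²·S² = 1/6 ; C = +0.408248

+0.408248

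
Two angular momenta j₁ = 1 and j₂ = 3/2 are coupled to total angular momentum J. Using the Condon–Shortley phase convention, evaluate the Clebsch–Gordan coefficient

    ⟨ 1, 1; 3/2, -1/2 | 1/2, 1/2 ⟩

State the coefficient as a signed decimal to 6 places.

+√(1/6) = +0.408248

j₁+j₂−J=2  J+j₁−j₂=0  J−j₁+j₂=1  j₁+j₂+J+1=4
(j₁±m₁, j₂±m₂, J±M) = (2,0,1,2,1,0)
P² = 2/3
sum k=0..0:
  [0] +1/2 = 1/2
S = 1/2
C² = P²·S² = 1/6 ; C = +0.408248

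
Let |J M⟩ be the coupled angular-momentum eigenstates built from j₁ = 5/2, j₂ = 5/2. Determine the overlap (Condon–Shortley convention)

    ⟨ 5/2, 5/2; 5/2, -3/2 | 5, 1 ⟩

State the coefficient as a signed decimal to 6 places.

+0.154303

√[11·0!5!5!/11! · 5!0!1!4!6!4!] = √(1382400/7)
  +(−1)^0/∏(0,0,0,1,5,4)! = 1/2880  (running 1/2880)
⟨..|..⟩ = √(1382400/7)·(1/2880) = +0.154303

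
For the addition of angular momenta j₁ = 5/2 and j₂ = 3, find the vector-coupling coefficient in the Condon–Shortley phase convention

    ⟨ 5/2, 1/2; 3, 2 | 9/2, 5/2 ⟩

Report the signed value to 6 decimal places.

-0.497468  (= −√(49/198))

√[10·1!4!5!/11! · 3!2!5!1!7!2!] = √(115200/11)
  +(−1)^0/∏(0,1,2,5,2,0)! = 1/480  (running 1/480)
  +(−1)^1/∏(1,0,1,4,3,1)! = -1/144  (running -7/1440)
⟨..|..⟩ = √(115200/11)·(-7/1440) = -0.497468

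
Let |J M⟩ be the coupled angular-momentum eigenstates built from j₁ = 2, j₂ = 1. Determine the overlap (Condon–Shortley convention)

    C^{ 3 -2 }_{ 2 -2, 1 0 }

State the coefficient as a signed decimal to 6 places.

+0.577350  (= +√(1/3))

j₁+j₂−J=0  J+j₁−j₂=4  J−j₁+j₂=2  j₁+j₂+J+1=7
(j₁±m₁, j₂±m₂, J±M) = (0,4,1,1,1,5)
P² = 192
sum k=0..0:
  [0] +1/24 = 1/24
S = 1/24
C² = P²·S² = 1/3 ; C = +0.577350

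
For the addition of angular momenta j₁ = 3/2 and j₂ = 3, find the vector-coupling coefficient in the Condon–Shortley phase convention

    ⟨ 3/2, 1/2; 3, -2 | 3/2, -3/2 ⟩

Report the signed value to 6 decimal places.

-0.534522

√[4·3!0!3!/7! · 2!1!1!5!0!3!] = √(288/7)
  +(−1)^1/∏(1,2,0,0,0,3)! = -1/12  (running -1/12)
⟨..|..⟩ = √(288/7)·(-1/12) = -0.534522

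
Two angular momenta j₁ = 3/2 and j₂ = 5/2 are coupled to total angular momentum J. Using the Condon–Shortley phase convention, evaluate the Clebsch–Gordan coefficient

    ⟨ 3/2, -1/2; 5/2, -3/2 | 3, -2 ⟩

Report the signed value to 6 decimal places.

√[7·1!2!4!/8! · 1!2!1!4!1!5!] = √(48)
  +(−1)^0/∏(0,1,2,1,0,3)! = 1/12  (running 1/12)
  +(−1)^1/∏(1,0,1,0,1,4)! = -1/24  (running 1/24)
⟨..|..⟩ = √(48)·(1/24) = +0.288675

+0.288675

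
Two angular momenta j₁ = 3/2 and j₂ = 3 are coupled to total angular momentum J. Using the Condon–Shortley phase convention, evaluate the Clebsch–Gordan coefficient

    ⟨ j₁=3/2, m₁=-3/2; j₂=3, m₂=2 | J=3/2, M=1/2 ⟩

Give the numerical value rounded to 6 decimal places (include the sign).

j₁+j₂−J=3  J+j₁−j₂=0  J−j₁+j₂=3  j₁+j₂+J+1=7
(j₁±m₁, j₂±m₂, J±M) = (0,3,5,1,2,1)
P² = 288/7
sum k=3..3:
  [3] −1/12 = -1/12
S = -1/12
C² = P²·S² = 2/7 ; C = -0.534522

−√(2/7) ≈ -0.534522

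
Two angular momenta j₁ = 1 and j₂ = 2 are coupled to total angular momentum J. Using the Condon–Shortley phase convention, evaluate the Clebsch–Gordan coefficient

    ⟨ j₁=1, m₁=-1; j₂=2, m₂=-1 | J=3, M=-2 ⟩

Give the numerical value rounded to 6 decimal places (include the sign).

+√(2/3) ≈ +0.816497

j₁+j₂−J=0  J+j₁−j₂=2  J−j₁+j₂=4  j₁+j₂+J+1=7
(j₁±m₁, j₂±m₂, J±M) = (0,2,1,3,1,5)
P² = 96
sum k=0..0:
  [0] +1/12 = 1/12
S = 1/12
C² = P²·S² = 2/3 ; C = +0.816497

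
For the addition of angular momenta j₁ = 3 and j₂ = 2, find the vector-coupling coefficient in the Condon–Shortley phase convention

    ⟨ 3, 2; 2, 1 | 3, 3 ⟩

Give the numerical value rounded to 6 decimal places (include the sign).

j₁+j₂−J=2  J+j₁−j₂=4  J−j₁+j₂=2  j₁+j₂+J+1=9
(j₁±m₁, j₂±m₂, J±M) = (5,1,3,1,6,0)
P² = 960
sum k=1..1:
  [1] −1/48 = -1/48
S = -1/48
C² = P²·S² = 5/12 ; C = -0.645497

−√(5/12) = -0.645497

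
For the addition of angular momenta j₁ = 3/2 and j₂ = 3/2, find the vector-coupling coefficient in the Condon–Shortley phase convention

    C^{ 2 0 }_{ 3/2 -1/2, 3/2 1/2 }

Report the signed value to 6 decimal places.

-0.500000  (= −√(1/4))

triangle: 1!×2!×2!/6! = 4/720
(j±m)!: 1!×2!×2!×1!×2!×2! = 16
prefactor² = (2J+1)×Δ×N² = 4/9
  k=0: +1/(0!×1!×2!×2!×0!×0!) = 1/4
  k=1: −1/(1!×0!×1!×1!×1!×1!) = -1
Σ = -3/4  ⇒  CG² = 4/9×(-3/4)² = 1/4
CG = −√(1/4) = -0.500000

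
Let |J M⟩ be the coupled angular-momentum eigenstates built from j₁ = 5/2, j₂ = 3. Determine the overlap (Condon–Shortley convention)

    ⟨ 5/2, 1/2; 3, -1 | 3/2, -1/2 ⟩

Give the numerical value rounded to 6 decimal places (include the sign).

triangle: 4!·1!·2!/8! = 48/40320
(j±m)!: 3!·2!·2!·4!·1!·2! = 1152
prefactor² = (2J+1)·Δ·N² = 192/35
  k=1: −1/(1!·3!·1!·1!·0!·1!) = -1/6
  k=2: +1/(2!·2!·0!·0!·1!·2!) = 1/8
Σ = -1/24  ⇒  CG² = 192/35·(-1/24)² = 1/105
CG = −√(1/105) = -0.097590

-0.097590  (= −√(1/105))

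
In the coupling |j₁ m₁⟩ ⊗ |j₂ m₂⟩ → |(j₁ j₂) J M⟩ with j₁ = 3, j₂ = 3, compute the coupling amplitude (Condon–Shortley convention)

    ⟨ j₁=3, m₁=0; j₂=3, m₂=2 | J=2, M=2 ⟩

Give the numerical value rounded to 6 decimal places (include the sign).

-0.487950  (= −√(5/21))

√[5·4!2!2!/9! · 3!3!5!1!4!0!] = √(960/7)
  +(−1)^3/∏(3,1,0,2,2,0)! = -1/24  (running -1/24)
⟨..|..⟩ = √(960/7)·(-1/24) = -0.487950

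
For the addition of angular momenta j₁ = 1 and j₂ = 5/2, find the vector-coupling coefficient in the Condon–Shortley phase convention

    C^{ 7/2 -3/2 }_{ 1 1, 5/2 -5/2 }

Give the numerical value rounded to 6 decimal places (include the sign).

j₁+j₂−J=0  J+j₁−j₂=2  J−j₁+j₂=5  j₁+j₂+J+1=8
(j₁±m₁, j₂±m₂, J±M) = (2,0,0,5,2,5)
P² = 19200/7
sum k=0..0:
  [0] +1/240 = 1/240
S = 1/240
C² = P²·S² = 1/21 ; C = +0.218218

+0.218218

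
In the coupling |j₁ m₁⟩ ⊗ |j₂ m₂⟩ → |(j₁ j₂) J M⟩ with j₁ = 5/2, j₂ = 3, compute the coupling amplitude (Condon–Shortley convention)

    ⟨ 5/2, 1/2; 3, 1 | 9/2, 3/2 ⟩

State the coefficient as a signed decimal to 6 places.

-0.147122

√[10·1!4!5!/11! · 3!2!4!2!6!3!] = √(138240/77)
  +(−1)^0/∏(0,1,2,4,2,1)! = 1/96  (running 1/96)
  +(−1)^1/∏(1,0,1,3,3,2)! = -1/72  (running -1/288)
⟨..|..⟩ = √(138240/77)·(-1/288) = -0.147122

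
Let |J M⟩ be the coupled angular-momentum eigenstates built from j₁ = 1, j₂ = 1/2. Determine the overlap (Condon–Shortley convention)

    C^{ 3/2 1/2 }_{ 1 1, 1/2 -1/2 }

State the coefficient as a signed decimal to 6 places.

j₁+j₂−J=0  J+j₁−j₂=2  J−j₁+j₂=1  j₁+j₂+J+1=4
(j₁±m₁, j₂±m₂, J±M) = (2,0,0,1,2,1)
P² = 4/3
sum k=0..0:
  [0] +1/2 = 1/2
S = 1/2
C² = P²·S² = 1/3 ; C = +0.577350

+0.577350  (= +√(1/3))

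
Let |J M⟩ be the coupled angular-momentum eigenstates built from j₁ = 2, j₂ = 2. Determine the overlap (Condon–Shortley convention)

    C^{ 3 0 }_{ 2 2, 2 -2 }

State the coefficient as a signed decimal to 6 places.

triangle: 1!×3!×3!/8! = 36/40320
(j±m)!: 4!×0!×0!×4!×3!×3! = 20736
prefactor² = (2J+1)×Δ×N² = 648/5
  k=0: +1/(0!×1!×0!×0!×3!×3!) = 1/36
Σ = 1/36  ⇒  CG² = 648/5×1/36² = 1/10
CG = +√(1/10) = +0.316228

+√(1/10) = +0.316228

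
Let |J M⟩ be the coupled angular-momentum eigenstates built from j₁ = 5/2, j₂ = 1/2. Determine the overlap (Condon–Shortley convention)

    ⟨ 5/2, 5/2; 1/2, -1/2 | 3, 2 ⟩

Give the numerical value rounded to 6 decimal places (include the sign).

+√(1/6) = +0.408248

triangle: 0!*5!*1!/7! = 120/5040
(j±m)!: 5!*0!*0!*1!*5!*1! = 14400
prefactor² = (2J+1)*Δ*N² = 2400
  k=0: +1/(0!*0!*0!*0!*5!*1!) = 1/120
Σ = 1/120  ⇒  CG² = 2400*1/120² = 1/6
CG = +√(1/6) = +0.408248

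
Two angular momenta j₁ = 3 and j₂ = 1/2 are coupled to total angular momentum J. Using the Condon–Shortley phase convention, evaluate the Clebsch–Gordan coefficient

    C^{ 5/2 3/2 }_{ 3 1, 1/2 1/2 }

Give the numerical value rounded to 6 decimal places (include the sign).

-0.534522

√[6·1!5!0!/7! · 4!2!1!0!4!1!] = √(1152/7)
  +(−1)^1/∏(1,0,1,0,4,0)! = -1/24  (running -1/24)
⟨..|..⟩ = √(1152/7)·(-1/24) = -0.534522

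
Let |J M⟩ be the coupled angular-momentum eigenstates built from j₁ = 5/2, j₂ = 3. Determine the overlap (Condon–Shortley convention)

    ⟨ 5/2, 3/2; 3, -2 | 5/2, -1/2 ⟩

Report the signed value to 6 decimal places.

triangle: 3!·2!·3!/9! = 72/362880
(j±m)!: 4!·1!·1!·5!·2!·3! = 34560
prefactor² = (2J+1)·Δ·N² = 288/7
  k=0: +1/(0!·3!·1!·1!·1!·2!) = 1/12
  k=1: −1/(1!·2!·0!·0!·2!·3!) = -1/24
Σ = 1/24  ⇒  CG² = 288/7·1/24² = 1/14
CG = +√(1/14) = +0.267261

+0.267261  (= +√(1/14))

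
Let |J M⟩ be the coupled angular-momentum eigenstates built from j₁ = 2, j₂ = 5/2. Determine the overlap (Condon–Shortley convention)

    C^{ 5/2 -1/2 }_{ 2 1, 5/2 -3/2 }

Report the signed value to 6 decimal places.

+√(6/35) = +0.414039

triangle: 2!·2!·3!/8! = 24/40320
(j±m)!: 3!·1!·1!·4!·2!·3! = 1728
prefactor² = (2J+1)·Δ·N² = 216/35
  k=0: +1/(0!·2!·1!·1!·1!·2!) = 1/4
  k=1: −1/(1!·1!·0!·0!·2!·3!) = -1/12
Σ = 1/6  ⇒  CG² = 216/35·1/6² = 6/35
CG = +√(6/35) = +0.414039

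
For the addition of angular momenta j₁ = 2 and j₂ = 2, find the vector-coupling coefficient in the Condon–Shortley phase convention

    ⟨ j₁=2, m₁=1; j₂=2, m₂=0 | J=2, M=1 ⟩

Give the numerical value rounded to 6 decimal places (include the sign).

j₁+j₂−J=2  J+j₁−j₂=2  J−j₁+j₂=2  j₁+j₂+J+1=7
(j₁±m₁, j₂±m₂, J±M) = (3,1,2,2,3,1)
P² = 8/7
sum k=0..1:
  [0] +1/4 = 1/4
  [1] −1/2 = -1/2
S = -1/4
C² = P²·S² = 1/14 ; C = -0.267261

-0.267261  (= −√(1/14))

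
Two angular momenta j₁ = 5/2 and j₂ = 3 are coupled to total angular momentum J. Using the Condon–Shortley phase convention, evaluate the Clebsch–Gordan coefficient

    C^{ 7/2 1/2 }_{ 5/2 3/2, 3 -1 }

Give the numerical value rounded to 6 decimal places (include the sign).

+√(8/63) ≈ +0.356348

j₁+j₂−J=2  J+j₁−j₂=3  J−j₁+j₂=4  j₁+j₂+J+1=10
(j₁±m₁, j₂±m₂, J±M) = (4,1,2,4,4,3)
P² = 18432/175
sum k=0..1:
  [0] +1/16 = 1/16
  [1] −1/36 = -1/36
S = 5/144
C² = P²·S² = 8/63 ; C = +0.356348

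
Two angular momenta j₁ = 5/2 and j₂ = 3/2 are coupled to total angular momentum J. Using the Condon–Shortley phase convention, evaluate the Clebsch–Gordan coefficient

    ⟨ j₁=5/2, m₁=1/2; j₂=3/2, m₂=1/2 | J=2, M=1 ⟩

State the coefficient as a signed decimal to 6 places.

triangle: 2!*3!*1!/7! = 12/5040
(j±m)!: 3!*2!*2!*1!*3!*1! = 144
prefactor² = (2J+1)*Δ*N² = 12/7
  k=1: −1/(1!*1!*1!*1!*2!*0!) = -1/2
  k=2: +1/(2!*0!*0!*0!*3!*1!) = 1/12
Σ = -5/12  ⇒  CG² = 12/7*(-5/12)² = 25/84
CG = −√(25/84) = -0.545545

-0.545545  (= −√(25/84))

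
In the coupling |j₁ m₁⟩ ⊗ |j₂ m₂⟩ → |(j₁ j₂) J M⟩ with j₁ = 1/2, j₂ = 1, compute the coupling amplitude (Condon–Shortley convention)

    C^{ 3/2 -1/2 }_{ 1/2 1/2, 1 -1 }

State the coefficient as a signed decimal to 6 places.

triangle: 0!×1!×2!/4! = 2/24
(j±m)!: 1!×0!×0!×2!×1!×2! = 4
prefactor² = (2J+1)×Δ×N² = 4/3
  k=0: +1/(0!×0!×0!×0!×1!×2!) = 1/2
Σ = 1/2  ⇒  CG² = 4/3×1/2² = 1/3
CG = +√(1/3) = +0.577350

+√(1/3) ≈ +0.577350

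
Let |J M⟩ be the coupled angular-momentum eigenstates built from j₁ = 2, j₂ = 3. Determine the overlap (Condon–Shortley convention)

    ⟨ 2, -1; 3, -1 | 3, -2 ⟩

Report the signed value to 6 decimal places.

-0.500000

√[7·2!2!4!/9! · 1!3!2!4!1!5!] = √(64)
  +(−1)^1/∏(1,1,2,1,0,3)! = -1/12  (running -1/12)
  +(−1)^2/∏(2,0,1,0,1,4)! = 1/48  (running -1/16)
⟨..|..⟩ = √(64)·(-1/16) = -0.500000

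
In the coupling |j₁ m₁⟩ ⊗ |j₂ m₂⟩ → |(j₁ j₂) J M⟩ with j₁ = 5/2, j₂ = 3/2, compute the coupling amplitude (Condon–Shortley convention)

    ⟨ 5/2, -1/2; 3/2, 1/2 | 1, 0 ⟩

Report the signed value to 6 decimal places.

j₁+j₂−J=3  J+j₁−j₂=2  J−j₁+j₂=0  j₁+j₂+J+1=6
(j₁±m₁, j₂±m₂, J±M) = (2,3,2,1,1,1)
P² = 6/5
sum k=2..2:
  [2] +1/2 = 1/2
S = 1/2
C² = P²·S² = 3/10 ; C = +0.547723

+0.547723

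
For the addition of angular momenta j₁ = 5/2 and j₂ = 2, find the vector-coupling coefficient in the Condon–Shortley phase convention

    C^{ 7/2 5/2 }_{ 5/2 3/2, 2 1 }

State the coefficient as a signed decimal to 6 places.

+0.125988  (= +√(1/63))

√[8·1!4!3!/9! · 4!1!3!1!6!1!] = √(2304/7)
  +(−1)^0/∏(0,1,1,3,3,0)! = 1/36  (running 1/36)
  +(−1)^1/∏(1,0,0,2,4,1)! = -1/48  (running 1/144)
⟨..|..⟩ = √(2304/7)·(1/144) = +0.125988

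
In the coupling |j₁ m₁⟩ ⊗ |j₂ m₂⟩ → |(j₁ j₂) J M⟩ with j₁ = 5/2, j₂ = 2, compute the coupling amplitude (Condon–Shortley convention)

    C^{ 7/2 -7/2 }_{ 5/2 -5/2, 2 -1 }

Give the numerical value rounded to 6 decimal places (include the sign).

-0.745356

triangle: 1!×4!×3!/9! = 144/362880
(j±m)!: 0!×5!×1!×3!×0!×7! = 3628800
prefactor² = (2J+1)×Δ×N² = 11520
  k=1: −1/(1!×0!×4!×0!×0!×3!) = -1/144
Σ = -1/144  ⇒  CG² = 11520×(-1/144)² = 5/9
CG = −√(5/9) = -0.745356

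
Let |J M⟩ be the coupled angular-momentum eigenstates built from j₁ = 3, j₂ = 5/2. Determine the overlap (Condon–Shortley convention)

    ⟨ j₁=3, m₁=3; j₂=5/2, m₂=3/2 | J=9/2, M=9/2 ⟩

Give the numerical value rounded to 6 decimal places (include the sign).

triangle: 1!·5!·4!/11! = 2880/39916800
(j±m)!: 6!·0!·4!·1!·9!·0! = 6270566400
prefactor² = (2J+1)·Δ·N² = 49766400/11
  k=0: +1/(0!·1!·0!·4!·5!·0!) = 1/2880
Σ = 1/2880  ⇒  CG² = 49766400/11·1/2880² = 6/11
CG = +√(6/11) = +0.738549

+√(6/11) ≈ +0.738549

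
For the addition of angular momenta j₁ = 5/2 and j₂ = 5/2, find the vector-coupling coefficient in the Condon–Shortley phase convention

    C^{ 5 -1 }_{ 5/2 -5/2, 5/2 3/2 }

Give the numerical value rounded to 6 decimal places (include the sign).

+√(1/42) = +0.154303

√[11·0!5!5!/11! · 0!5!4!1!4!6!] = √(1382400/7)
  +(−1)^0/∏(0,0,5,4,0,1)! = 1/2880  (running 1/2880)
⟨..|..⟩ = √(1382400/7)·(1/2880) = +0.154303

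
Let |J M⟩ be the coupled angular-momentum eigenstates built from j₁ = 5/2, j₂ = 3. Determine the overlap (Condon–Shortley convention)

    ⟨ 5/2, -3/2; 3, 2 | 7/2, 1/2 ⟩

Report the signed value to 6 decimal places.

+√(20/63) ≈ +0.563436

√[8·2!3!4!/10! · 1!4!5!1!4!3!] = √(9216/35)
  +(−1)^1/∏(1,1,3,4,0,0)! = -1/144  (running -1/144)
  +(−1)^2/∏(2,0,2,3,1,1)! = 1/24  (running 5/144)
⟨..|..⟩ = √(9216/35)·(5/144) = +0.563436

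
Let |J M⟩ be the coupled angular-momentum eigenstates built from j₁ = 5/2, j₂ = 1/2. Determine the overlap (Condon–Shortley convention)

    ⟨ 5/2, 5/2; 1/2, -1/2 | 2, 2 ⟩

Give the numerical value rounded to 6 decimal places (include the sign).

triangle: 1!*4!*0!/6! = 24/720
(j±m)!: 5!*0!*0!*1!*4!*0! = 2880
prefactor² = (2J+1)*Δ*N² = 480
  k=0: +1/(0!*1!*0!*0!*4!*0!) = 1/24
Σ = 1/24  ⇒  CG² = 480*1/24² = 5/6
CG = +√(5/6) = +0.912871

+√(5/6) ≈ +0.912871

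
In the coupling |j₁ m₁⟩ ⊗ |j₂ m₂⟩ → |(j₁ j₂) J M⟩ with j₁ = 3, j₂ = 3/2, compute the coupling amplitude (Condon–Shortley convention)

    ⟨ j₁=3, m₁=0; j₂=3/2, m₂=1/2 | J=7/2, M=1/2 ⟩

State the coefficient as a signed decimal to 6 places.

−√(2/21) ≈ -0.308607

j₁+j₂−J=1  J+j₁−j₂=5  J−j₁+j₂=2  j₁+j₂+J+1=9
(j₁±m₁, j₂±m₂, J±M) = (3,3,2,1,4,3)
P² = 384/7
sum k=0..1:
  [0] +1/24 = 1/24
  [1] −1/12 = -1/12
S = -1/24
C² = P²·S² = 2/21 ; C = -0.308607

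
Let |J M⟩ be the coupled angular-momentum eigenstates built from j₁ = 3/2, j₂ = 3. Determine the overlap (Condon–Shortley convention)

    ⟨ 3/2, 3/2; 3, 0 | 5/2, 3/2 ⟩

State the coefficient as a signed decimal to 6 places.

+0.507093  (= +√(9/35))

√[6·2!1!4!/8! · 3!0!3!3!4!1!] = √(1296/35)
  +(−1)^0/∏(0,2,0,3,1,1)! = 1/12  (running 1/12)
⟨..|..⟩ = √(1296/35)·(1/12) = +0.507093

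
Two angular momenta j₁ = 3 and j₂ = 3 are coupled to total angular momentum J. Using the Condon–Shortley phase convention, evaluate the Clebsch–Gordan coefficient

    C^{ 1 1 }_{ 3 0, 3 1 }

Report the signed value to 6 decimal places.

−√(3/14) ≈ -0.462910

j₁+j₂−J=5  J+j₁−j₂=1  J−j₁+j₂=1  j₁+j₂+J+1=8
(j₁±m₁, j₂±m₂, J±M) = (3,3,4,2,2,0)
P² = 216/7
sum k=3..3:
  [3] −1/12 = -1/12
S = -1/12
C² = P²·S² = 3/14 ; C = -0.462910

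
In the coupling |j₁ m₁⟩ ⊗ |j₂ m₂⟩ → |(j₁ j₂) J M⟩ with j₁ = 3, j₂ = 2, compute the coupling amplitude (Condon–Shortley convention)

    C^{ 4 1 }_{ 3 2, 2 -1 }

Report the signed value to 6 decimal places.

j₁+j₂−J=1  J+j₁−j₂=5  J−j₁+j₂=3  j₁+j₂+J+1=10
(j₁±m₁, j₂±m₂, J±M) = (5,1,1,3,5,3)
P² = 6480/7
sum k=0..1:
  [0] +1/48 = 1/48
  [1] −1/720 = -1/720
S = 7/360
C² = P²·S² = 7/20 ; C = +0.591608

+0.591608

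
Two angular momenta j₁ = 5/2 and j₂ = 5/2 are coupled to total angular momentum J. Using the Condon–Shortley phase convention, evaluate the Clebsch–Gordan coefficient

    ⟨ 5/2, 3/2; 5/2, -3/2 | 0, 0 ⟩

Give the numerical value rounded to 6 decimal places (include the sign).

-0.408248  (= −√(1/6))

j₁+j₂−J=5  J+j₁−j₂=0  J−j₁+j₂=0  j₁+j₂+J+1=6
(j₁±m₁, j₂±m₂, J±M) = (4,1,1,4,0,0)
P² = 96
sum k=1..1:
  [1] −1/24 = -1/24
S = -1/24
C² = P²·S² = 1/6 ; C = -0.408248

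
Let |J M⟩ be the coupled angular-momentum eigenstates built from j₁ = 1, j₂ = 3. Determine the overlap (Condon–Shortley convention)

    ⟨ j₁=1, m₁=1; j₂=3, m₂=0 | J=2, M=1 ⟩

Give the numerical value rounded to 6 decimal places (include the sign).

+√(1/7) ≈ +0.377964

√[5·2!0!4!/7! · 2!0!3!3!3!1!] = √(144/7)
  +(−1)^0/∏(0,2,0,3,0,1)! = 1/12  (running 1/12)
⟨..|..⟩ = √(144/7)·(1/12) = +0.377964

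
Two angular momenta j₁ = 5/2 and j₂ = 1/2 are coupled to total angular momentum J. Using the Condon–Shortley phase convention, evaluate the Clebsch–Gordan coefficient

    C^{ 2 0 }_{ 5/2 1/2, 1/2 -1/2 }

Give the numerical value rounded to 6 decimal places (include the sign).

√[5·1!4!0!/6! · 3!2!0!1!2!2!] = √(8)
  +(−1)^0/∏(0,1,2,0,2,0)! = 1/4  (running 1/4)
⟨..|..⟩ = √(8)·(1/4) = +0.707107

+0.707107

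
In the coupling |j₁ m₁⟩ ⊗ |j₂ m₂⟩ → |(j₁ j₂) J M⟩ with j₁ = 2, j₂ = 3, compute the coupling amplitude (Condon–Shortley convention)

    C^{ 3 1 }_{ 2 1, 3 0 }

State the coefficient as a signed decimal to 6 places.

-0.182574

j₁+j₂−J=2  J+j₁−j₂=2  J−j₁+j₂=4  j₁+j₂+J+1=9
(j₁±m₁, j₂±m₂, J±M) = (3,1,3,3,4,2)
P² = 96/5
sum k=0..1:
  [0] +1/12 = 1/12
  [1] −1/8 = -1/8
S = -1/24
C² = P²·S² = 1/30 ; C = -0.182574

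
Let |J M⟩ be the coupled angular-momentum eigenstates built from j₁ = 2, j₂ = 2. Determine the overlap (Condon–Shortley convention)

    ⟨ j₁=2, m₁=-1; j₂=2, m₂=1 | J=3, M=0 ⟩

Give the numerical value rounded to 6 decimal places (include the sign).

−√(2/5) = -0.632456

triangle: 1!*3!*3!/8! = 36/40320
(j±m)!: 1!*3!*3!*1!*3!*3! = 1296
prefactor² = (2J+1)*Δ*N² = 81/10
  k=0: +1/(0!*1!*3!*3!*0!*0!) = 1/36
  k=1: −1/(1!*0!*2!*2!*1!*1!) = -1/4
Σ = -2/9  ⇒  CG² = 81/10*(-2/9)² = 2/5
CG = −√(2/5) = -0.632456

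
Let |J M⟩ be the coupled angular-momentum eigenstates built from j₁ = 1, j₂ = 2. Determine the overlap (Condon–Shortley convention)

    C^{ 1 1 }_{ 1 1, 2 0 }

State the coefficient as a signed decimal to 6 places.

+√(1/10) ≈ +0.316228

j₁+j₂−J=2  J+j₁−j₂=0  J−j₁+j₂=2  j₁+j₂+J+1=5
(j₁±m₁, j₂±m₂, J±M) = (2,0,2,2,2,0)
P² = 8/5
sum k=0..0:
  [0] +1/4 = 1/4
S = 1/4
C² = P²·S² = 1/10 ; C = +0.316228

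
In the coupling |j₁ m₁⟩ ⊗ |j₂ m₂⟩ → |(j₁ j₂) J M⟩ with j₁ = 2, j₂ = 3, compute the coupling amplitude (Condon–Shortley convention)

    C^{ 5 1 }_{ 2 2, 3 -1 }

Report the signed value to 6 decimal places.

+0.267261

j₁+j₂−J=0  J+j₁−j₂=4  J−j₁+j₂=6  j₁+j₂+J+1=11
(j₁±m₁, j₂±m₂, J±M) = (4,0,2,4,6,4)
P² = 663552/7
sum k=0..0:
  [0] +1/1152 = 1/1152
S = 1/1152
C² = P²·S² = 1/14 ; C = +0.267261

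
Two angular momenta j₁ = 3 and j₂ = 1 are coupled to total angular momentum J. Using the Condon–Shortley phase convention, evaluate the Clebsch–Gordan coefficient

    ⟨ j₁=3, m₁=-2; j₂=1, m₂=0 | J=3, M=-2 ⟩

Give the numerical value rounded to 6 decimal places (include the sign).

−√(1/3) ≈ -0.577350

triangle: 1!×5!×1!/8! = 120/40320
(j±m)!: 1!×5!×1!×1!×1!×5! = 14400
prefactor² = (2J+1)×Δ×N² = 300
  k=0: +1/(0!×1!×5!×1!×0!×0!) = 1/120
  k=1: −1/(1!×0!×4!×0!×1!×1!) = -1/24
Σ = -1/30  ⇒  CG² = 300×(-1/30)² = 1/3
CG = −√(1/3) = -0.577350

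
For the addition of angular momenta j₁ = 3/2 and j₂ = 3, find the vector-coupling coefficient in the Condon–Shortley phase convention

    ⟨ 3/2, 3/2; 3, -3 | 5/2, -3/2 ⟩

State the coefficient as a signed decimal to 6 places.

triangle: 2!*1!*4!/8! = 48/40320
(j±m)!: 3!*0!*0!*6!*1!*4! = 103680
prefactor² = (2J+1)*Δ*N² = 5184/7
  k=0: +1/(0!*2!*0!*0!*1!*4!) = 1/48
Σ = 1/48  ⇒  CG² = 5184/7*1/48² = 9/28
CG = +√(9/28) = +0.566947

+√(9/28) = +0.566947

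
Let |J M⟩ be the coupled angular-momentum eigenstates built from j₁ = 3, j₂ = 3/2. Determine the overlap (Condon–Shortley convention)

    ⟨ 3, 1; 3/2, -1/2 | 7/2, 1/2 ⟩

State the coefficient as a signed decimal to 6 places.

+√(2/7) = +0.534522

triangle: 1!*5!*2!/9! = 240/362880
(j±m)!: 4!*2!*1!*2!*4!*3! = 13824
prefactor² = (2J+1)*Δ*N² = 512/7
  k=0: +1/(0!*1!*2!*1!*3!*1!) = 1/12
  k=1: −1/(1!*0!*1!*0!*4!*2!) = -1/48
Σ = 1/16  ⇒  CG² = 512/7*1/16² = 2/7
CG = +√(2/7) = +0.534522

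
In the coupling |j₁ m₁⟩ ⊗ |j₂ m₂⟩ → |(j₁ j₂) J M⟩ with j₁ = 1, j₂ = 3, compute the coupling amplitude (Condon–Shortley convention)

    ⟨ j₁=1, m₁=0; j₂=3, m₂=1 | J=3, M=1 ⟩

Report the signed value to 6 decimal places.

√[7·1!1!5!/8! · 1!1!4!2!4!2!] = √(48)
  +(−1)^0/∏(0,1,1,4,0,1)! = 1/24  (running 1/24)
  +(−1)^1/∏(1,0,0,3,1,2)! = -1/12  (running -1/24)
⟨..|..⟩ = √(48)·(-1/24) = -0.288675

−√(1/12) = -0.288675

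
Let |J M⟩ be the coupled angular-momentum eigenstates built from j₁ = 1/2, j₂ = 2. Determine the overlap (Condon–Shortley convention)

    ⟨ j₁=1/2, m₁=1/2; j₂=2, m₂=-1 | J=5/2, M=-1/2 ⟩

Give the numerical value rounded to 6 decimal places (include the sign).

+0.632456  (= +√(2/5))

√[6·0!1!4!/6! · 1!0!1!3!2!3!] = √(72/5)
  +(−1)^0/∏(0,0,0,1,1,3)! = 1/6  (running 1/6)
⟨..|..⟩ = √(72/5)·(1/6) = +0.632456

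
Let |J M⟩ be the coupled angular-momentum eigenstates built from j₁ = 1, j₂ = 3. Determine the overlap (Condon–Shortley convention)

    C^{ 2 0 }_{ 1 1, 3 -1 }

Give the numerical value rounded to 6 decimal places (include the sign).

+√(2/7) = +0.534522

triangle: 2!·0!·4!/7! = 48/5040
(j±m)!: 2!·0!·2!·4!·2!·2! = 384
prefactor² = (2J+1)·Δ·N² = 128/7
  k=0: +1/(0!·2!·0!·2!·0!·2!) = 1/8
Σ = 1/8  ⇒  CG² = 128/7·1/8² = 2/7
CG = +√(2/7) = +0.534522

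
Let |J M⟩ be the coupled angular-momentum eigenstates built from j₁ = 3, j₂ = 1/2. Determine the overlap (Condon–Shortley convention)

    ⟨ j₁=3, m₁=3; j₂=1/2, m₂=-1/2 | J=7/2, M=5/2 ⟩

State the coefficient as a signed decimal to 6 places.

j₁+j₂−J=0  J+j₁−j₂=6  J−j₁+j₂=1  j₁+j₂+J+1=8
(j₁±m₁, j₂±m₂, J±M) = (6,0,0,1,6,1)
P² = 518400/7
sum k=0..0:
  [0] +1/720 = 1/720
S = 1/720
C² = P²·S² = 1/7 ; C = +0.377964

+0.377964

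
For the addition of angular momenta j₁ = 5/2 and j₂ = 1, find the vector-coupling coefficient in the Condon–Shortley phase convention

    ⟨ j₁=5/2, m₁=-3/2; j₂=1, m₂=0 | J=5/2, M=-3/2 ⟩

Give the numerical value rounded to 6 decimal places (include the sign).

−√(9/35) = -0.507093

√[6·1!4!1!/7! · 1!4!1!1!1!4!] = √(576/35)
  +(−1)^0/∏(0,1,4,1,0,0)! = 1/24  (running 1/24)
  +(−1)^1/∏(1,0,3,0,1,1)! = -1/6  (running -1/8)
⟨..|..⟩ = √(576/35)·(-1/8) = -0.507093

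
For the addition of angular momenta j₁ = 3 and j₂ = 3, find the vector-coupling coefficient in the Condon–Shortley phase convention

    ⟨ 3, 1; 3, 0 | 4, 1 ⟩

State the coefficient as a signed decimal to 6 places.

√[9·2!4!4!/11! · 4!2!3!3!5!3!] = √(124416/385)
  +(−1)^0/∏(0,2,2,3,2,1)! = 1/48  (running 1/48)
  +(−1)^1/∏(1,1,1,2,3,2)! = -1/24  (running -1/48)
  +(−1)^2/∏(2,0,0,1,4,3)! = 1/288  (running -5/288)
⟨..|..⟩ = √(124416/385)·(-5/288) = -0.312094

-0.312094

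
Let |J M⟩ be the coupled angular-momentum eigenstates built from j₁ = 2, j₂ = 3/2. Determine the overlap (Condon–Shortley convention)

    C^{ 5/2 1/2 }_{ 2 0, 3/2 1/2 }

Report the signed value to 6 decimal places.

-0.292770

j₁+j₂−J=1  J+j₁−j₂=3  J−j₁+j₂=2  j₁+j₂+J+1=7
(j₁±m₁, j₂±m₂, J±M) = (2,2,2,1,3,2)
P² = 48/35
sum k=0..1:
  [0] +1/4 = 1/4
  [1] −1/2 = -1/2
S = -1/4
C² = P²·S² = 3/35 ; C = -0.292770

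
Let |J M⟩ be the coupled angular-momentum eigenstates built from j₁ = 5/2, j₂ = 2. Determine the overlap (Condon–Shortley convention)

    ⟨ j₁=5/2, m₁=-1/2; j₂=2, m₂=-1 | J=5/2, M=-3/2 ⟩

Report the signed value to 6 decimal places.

j₁+j₂−J=2  J+j₁−j₂=3  J−j₁+j₂=2  j₁+j₂+J+1=8
(j₁±m₁, j₂±m₂, J±M) = (2,3,1,3,1,4)
P² = 216/35
sum k=0..1:
  [0] +1/12 = 1/12
  [1] −1/4 = -1/4
S = -1/6
C² = P²·S² = 6/35 ; C = -0.414039

−√(6/35) = -0.414039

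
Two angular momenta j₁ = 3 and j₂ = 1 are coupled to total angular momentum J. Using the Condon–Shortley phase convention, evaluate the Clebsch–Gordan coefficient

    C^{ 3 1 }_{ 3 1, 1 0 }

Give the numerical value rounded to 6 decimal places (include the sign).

+√(1/12) ≈ +0.288675

j₁+j₂−J=1  J+j₁−j₂=5  J−j₁+j₂=1  j₁+j₂+J+1=8
(j₁±m₁, j₂±m₂, J±M) = (4,2,1,1,4,2)
P² = 48
sum k=0..1:
  [0] +1/12 = 1/12
  [1] −1/24 = -1/24
S = 1/24
C² = P²·S² = 1/12 ; C = +0.288675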